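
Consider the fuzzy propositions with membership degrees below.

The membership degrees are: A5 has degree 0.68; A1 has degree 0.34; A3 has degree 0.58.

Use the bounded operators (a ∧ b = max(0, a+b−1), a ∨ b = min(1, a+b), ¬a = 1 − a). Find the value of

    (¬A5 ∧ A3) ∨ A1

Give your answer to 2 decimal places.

¬A5 = 1 − 0.68 = 0.32
¬A5 ∧ A3 = max(0, a+b−1) on (0.32, 0.58) = 0.00
(¬A5 ∧ A3) ∨ A1 = min(1, a+b) on (0.00, 0.34) = 0.34

0.34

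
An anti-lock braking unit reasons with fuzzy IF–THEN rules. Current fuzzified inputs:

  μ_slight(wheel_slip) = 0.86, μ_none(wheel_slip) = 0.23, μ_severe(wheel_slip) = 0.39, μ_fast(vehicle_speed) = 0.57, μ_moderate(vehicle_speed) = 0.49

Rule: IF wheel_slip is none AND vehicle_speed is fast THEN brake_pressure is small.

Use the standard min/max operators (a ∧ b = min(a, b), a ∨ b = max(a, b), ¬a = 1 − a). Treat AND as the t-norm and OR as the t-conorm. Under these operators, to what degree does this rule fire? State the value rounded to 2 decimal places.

firing strength: none=0.23, fast=0.57; AND[min(a, b)] → w = 0.23

0.23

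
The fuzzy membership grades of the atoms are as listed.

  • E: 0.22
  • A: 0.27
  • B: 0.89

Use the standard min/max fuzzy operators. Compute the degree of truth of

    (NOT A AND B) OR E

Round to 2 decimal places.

0.73

NOT A = 1 − 0.27 = 0.73
NOT A AND B = min(a, b) on (0.73, 0.89) = 0.73
(NOT A AND B) OR E = max(a, b) on (0.73, 0.22) = 0.73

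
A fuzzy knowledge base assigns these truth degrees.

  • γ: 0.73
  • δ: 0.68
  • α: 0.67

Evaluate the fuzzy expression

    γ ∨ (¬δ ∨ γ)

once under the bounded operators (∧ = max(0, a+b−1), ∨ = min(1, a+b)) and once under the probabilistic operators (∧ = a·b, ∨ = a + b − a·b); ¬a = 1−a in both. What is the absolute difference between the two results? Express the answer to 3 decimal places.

0.050

Under bounded:
  ¬δ = 1 − 0.68 = 0.32
  ¬δ ∨ γ = min(1, a+b) on (0.32, 0.73) = 1.00
  γ ∨ (¬δ ∨ γ) = min(1, a+b) on (0.73, 1.00) = 1.00
  → value = 1.0000
Under probabilistic:
  ¬δ = 1 − 0.6800 = 0.3200
  ¬δ ∨ γ = a + b − a·b on (0.3200, 0.7300) = 0.8164
  γ ∨ (¬δ ∨ γ) = a + b − a·b on (0.7300, 0.8164) = 0.9504
  → value = 0.9504
|1.0000 − 0.9504| = 0.050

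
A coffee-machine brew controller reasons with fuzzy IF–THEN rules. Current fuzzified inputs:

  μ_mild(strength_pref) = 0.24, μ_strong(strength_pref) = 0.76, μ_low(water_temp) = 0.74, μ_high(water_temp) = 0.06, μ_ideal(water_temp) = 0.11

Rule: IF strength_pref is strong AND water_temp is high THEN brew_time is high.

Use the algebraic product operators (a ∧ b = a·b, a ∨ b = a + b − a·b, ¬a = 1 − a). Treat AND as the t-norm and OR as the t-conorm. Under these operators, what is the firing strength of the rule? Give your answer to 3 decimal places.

0.046

firing strength: strong=0.76, high=0.06; AND[a·b] → w = 0.0456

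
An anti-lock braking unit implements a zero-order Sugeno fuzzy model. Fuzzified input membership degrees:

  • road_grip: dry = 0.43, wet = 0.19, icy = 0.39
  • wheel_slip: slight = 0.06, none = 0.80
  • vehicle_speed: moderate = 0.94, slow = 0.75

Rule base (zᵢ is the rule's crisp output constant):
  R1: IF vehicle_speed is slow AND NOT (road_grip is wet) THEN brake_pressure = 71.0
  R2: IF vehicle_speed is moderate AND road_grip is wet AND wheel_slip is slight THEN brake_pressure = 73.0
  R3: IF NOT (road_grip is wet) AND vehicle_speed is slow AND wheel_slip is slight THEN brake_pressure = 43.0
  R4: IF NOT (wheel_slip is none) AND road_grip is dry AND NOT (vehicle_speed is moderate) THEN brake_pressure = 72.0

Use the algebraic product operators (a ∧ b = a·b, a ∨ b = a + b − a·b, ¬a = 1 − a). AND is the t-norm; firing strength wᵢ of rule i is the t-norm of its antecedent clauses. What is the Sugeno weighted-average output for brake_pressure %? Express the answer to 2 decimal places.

69.49

R1 (z=71.0): slow=0.75, ¬wet=1−0.19=0.81; AND[a·b] → w = 0.6075
R2 (z=73.0): moderate=0.94, wet=0.19, slight=0.06; AND[a·b] → w = 0.0107
R3 (z=43.0): ¬wet=1−0.19=0.81, slow=0.75, slight=0.06; AND[a·b] → w = 0.0365
R4 (z=72.0): ¬none=1−0.80=0.20, dry=0.43, ¬moderate=1−0.94=0.06; AND[a·b] → w = 0.0052
Weighted average = (0.6075·71.0 + 0.0107·73.0 + 0.0365·43.0 + 0.0052·72.0) / (0.6075 + 0.0107 + 0.0365 + 0.0052)
  = 45.8536 / 0.6598 = 69.49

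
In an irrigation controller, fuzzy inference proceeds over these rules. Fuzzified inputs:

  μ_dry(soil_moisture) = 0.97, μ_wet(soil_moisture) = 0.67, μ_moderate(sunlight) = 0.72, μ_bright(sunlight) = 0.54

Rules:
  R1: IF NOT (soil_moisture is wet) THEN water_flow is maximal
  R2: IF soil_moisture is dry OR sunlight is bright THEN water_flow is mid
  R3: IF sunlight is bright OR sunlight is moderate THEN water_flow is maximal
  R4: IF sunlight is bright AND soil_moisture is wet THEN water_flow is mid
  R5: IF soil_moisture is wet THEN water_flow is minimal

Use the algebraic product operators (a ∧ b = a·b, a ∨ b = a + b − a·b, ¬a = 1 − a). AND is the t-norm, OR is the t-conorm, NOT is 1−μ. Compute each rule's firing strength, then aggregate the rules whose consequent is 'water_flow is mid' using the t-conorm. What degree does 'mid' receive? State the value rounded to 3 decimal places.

0.991

R1: ¬wet=1−0.67=0.33 → w = 0.3300
R2: dry=0.97, bright=0.54; OR[a + b − a·b] → w = 0.9862
R3: bright=0.54, moderate=0.72; OR[a + b − a·b] → w = 0.8712
R4: bright=0.54, wet=0.67; AND[a·b] → w = 0.3618
R5: wet=0.67 → w = 0.6700
Rules with consequent 'mid': {R2, R4} → strengths 0.9862, 0.3618
Aggregate via t-conorm [a + b − a·b]: 0.9912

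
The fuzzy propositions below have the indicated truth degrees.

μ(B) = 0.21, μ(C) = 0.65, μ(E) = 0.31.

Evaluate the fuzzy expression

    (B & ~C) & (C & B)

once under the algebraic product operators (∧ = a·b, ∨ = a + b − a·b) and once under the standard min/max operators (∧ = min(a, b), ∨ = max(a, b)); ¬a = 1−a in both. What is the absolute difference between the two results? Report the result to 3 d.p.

Under algebraic product:
  ~C = 1 − 0.6500 = 0.3500
  B & ~C = a·b on (0.2100, 0.3500) = 0.0735
  C & B = a·b on (0.6500, 0.2100) = 0.1365
  (B & ~C) & (C & B) = a·b on (0.0735, 0.1365) = 0.0100
  → value = 0.0100
Under standard min/max:
  ~C = 1 − 0.65 = 0.35
  B & ~C = min(a, b) on (0.21, 0.35) = 0.21
  C & B = min(a, b) on (0.65, 0.21) = 0.21
  (B & ~C) & (C & B) = min(a, b) on (0.21, 0.21) = 0.21
  → value = 0.2100
|0.0100 − 0.2100| = 0.200

0.200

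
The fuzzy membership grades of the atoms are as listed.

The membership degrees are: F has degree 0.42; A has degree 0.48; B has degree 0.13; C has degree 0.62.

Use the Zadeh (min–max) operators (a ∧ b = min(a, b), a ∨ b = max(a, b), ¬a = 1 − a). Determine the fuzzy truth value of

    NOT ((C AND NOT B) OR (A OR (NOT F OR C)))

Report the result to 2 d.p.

0.38

NOT B = 1 − 0.13 = 0.87
C AND NOT B = min(a, b) on (0.62, 0.87) = 0.62
NOT F = 1 − 0.42 = 0.58
NOT F OR C = max(a, b) on (0.58, 0.62) = 0.62
A OR (NOT F OR C) = max(a, b) on (0.48, 0.62) = 0.62
(C AND NOT B) OR (A OR (NOT F OR C)) = max(a, b) on (0.62, 0.62) = 0.62
NOT ((C AND NOT B) OR (A OR (NOT F OR C))) = 1 − 0.62 = 0.38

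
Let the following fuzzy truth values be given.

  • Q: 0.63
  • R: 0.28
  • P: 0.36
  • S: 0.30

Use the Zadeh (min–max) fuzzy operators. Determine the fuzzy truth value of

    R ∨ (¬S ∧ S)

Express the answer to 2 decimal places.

¬S = 1 − 0.30 = 0.70
¬S ∧ S = min(a, b) on (0.70, 0.30) = 0.30
R ∨ (¬S ∧ S) = max(a, b) on (0.28, 0.30) = 0.30

0.30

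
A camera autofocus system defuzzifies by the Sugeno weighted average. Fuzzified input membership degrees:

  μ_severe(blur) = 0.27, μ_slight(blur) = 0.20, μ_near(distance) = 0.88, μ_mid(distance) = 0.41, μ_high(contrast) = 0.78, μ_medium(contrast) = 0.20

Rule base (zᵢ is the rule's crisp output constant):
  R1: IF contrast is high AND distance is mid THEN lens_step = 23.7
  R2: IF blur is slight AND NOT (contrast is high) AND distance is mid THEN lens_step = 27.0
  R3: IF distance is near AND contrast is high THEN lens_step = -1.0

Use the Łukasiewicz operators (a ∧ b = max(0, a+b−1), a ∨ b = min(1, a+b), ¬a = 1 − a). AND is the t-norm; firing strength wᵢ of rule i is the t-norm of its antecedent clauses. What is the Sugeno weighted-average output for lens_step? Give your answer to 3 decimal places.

4.521

R1 (z=23.7): high=0.78, mid=0.41; AND[max(0, a+b−1)] → w = 0.19
R2 (z=27.0): slight=0.20, ¬high=1−0.78=0.22, mid=0.41; AND[max(0, a+b−1)] → w = 0.00
R3 (z=-1.0): near=0.88, high=0.78; AND[max(0, a+b−1)] → w = 0.66
Weighted average = (0.19·23.7 + 0.00·27.0 + 0.66·-1.0) / (0.19 + 0.00 + 0.66)
  = 3.8430 / 0.8500 = 4.521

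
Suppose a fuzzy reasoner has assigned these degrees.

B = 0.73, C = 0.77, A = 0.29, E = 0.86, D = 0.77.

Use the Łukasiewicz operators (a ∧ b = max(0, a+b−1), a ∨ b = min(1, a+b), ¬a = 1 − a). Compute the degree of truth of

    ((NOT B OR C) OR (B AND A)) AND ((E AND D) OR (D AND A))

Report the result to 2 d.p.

0.69

NOT B = 1 − 0.73 = 0.27
NOT B OR C = min(1, a+b) on (0.27, 0.77) = 1.00
B AND A = max(0, a+b−1) on (0.73, 0.29) = 0.02
(NOT B OR C) OR (B AND A) = min(1, a+b) on (1.00, 0.02) = 1.00
E AND D = max(0, a+b−1) on (0.86, 0.77) = 0.63
D AND A = max(0, a+b−1) on (0.77, 0.29) = 0.06
(E AND D) OR (D AND A) = min(1, a+b) on (0.63, 0.06) = 0.69
((NOT B OR C) OR (B AND A)) AND ((E AND D) OR (D AND A)) = max(0, a+b−1) on (1.00, 0.69) = 0.69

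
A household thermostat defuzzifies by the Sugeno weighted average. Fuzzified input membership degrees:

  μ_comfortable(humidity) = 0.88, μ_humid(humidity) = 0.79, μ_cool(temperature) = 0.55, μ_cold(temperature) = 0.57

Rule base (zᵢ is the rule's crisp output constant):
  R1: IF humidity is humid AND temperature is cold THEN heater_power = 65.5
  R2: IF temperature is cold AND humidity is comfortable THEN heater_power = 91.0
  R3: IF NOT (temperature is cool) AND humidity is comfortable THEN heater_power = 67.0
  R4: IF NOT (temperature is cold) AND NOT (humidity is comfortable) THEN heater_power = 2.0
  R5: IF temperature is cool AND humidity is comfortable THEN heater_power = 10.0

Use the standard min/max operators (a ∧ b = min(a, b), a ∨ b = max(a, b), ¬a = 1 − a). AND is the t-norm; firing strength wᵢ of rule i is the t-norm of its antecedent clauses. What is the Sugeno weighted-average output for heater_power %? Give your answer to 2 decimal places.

55.35

R1 (z=65.5): humid=0.79, cold=0.57; AND[min(a, b)] → w = 0.57
R2 (z=91.0): cold=0.57, comfortable=0.88; AND[min(a, b)] → w = 0.57
R3 (z=67.0): ¬cool=1−0.55=0.45, comfortable=0.88; AND[min(a, b)] → w = 0.45
R4 (z=2.0): ¬cold=1−0.57=0.43, ¬comfortable=1−0.88=0.12; AND[min(a, b)] → w = 0.12
R5 (z=10.0): cool=0.55, comfortable=0.88; AND[min(a, b)] → w = 0.55
Weighted average = (0.57·65.5 + 0.57·91.0 + 0.45·67.0 + 0.12·2.0 + 0.55·10.0) / (0.57 + 0.57 + 0.45 + 0.12 + 0.55)
  = 125.0950 / 2.2600 = 55.35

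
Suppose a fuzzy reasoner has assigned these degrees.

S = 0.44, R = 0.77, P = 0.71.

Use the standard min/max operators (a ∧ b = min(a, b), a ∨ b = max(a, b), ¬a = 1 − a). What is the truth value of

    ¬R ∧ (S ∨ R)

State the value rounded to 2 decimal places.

0.23

¬R = 1 − 0.77 = 0.23
S ∨ R = max(a, b) on (0.44, 0.77) = 0.77
¬R ∧ (S ∨ R) = min(a, b) on (0.23, 0.77) = 0.23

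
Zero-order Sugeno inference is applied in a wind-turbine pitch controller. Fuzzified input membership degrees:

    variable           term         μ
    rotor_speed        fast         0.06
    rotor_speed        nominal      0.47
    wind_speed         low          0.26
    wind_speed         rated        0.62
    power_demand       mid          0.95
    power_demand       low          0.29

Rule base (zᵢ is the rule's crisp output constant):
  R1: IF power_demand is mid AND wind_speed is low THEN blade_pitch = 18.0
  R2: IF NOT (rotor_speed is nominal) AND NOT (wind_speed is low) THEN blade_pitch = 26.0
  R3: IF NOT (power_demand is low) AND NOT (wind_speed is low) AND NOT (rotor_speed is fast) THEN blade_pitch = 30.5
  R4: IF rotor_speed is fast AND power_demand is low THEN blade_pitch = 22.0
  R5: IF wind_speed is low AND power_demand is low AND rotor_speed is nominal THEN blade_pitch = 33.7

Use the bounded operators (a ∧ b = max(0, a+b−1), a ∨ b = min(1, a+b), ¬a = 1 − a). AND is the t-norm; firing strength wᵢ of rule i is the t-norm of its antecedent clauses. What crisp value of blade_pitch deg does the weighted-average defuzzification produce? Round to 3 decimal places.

26.086

R1 (z=18.0): mid=0.95, low=0.26; AND[max(0, a+b−1)] → w = 0.21
R2 (z=26.0): ¬nominal=1−0.47=0.53, ¬low=1−0.26=0.74; AND[max(0, a+b−1)] → w = 0.27
R3 (z=30.5): ¬low=1−0.29=0.71, ¬low=1−0.26=0.74, ¬fast=1−0.06=0.94; AND[max(0, a+b−1)] → w = 0.39
R4 (z=22.0): fast=0.06, low=0.29; AND[max(0, a+b−1)] → w = 0.00
R5 (z=33.7): low=0.26, low=0.29, nominal=0.47; AND[max(0, a+b−1)] → w = 0.00
Weighted average = (0.21·18.0 + 0.27·26.0 + 0.39·30.5 + 0.00·22.0 + 0.00·33.7) / (0.21 + 0.27 + 0.39 + 0.00 + 0.00)
  = 22.6950 / 0.8700 = 26.086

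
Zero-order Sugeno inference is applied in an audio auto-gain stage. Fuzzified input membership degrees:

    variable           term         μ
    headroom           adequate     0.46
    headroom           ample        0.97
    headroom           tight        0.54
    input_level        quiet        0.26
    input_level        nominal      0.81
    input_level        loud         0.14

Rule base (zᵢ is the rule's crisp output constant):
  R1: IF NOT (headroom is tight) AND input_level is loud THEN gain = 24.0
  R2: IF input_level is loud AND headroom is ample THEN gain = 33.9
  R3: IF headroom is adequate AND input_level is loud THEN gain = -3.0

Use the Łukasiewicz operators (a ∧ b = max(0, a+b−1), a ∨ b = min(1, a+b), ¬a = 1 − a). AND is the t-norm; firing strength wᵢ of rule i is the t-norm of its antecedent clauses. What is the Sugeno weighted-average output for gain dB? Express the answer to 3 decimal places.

33.900

R1 (z=24.0): ¬tight=1−0.54=0.46, loud=0.14; AND[max(0, a+b−1)] → w = 0.00
R2 (z=33.9): loud=0.14, ample=0.97; AND[max(0, a+b−1)] → w = 0.11
R3 (z=-3.0): adequate=0.46, loud=0.14; AND[max(0, a+b−1)] → w = 0.00
Weighted average = (0.00·24.0 + 0.11·33.9 + 0.00·-3.0) / (0.00 + 0.11 + 0.00)
  = 3.7290 / 0.1100 = 33.900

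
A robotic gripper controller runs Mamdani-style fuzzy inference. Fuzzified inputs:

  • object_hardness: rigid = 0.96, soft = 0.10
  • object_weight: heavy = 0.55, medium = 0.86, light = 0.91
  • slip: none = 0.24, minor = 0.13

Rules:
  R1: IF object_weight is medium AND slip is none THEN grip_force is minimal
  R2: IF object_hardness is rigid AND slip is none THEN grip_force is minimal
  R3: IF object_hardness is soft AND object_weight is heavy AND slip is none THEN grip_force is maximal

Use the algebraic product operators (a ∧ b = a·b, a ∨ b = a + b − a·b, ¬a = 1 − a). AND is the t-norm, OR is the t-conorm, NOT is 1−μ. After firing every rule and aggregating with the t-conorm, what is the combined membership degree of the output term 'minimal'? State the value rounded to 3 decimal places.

R1: medium=0.86, none=0.24; AND[a·b] → w = 0.2064
R2: rigid=0.96, none=0.24; AND[a·b] → w = 0.2304
R3: soft=0.10, heavy=0.55, none=0.24; AND[a·b] → w = 0.0132
Rules with consequent 'minimal': {R1, R2} → strengths 0.2064, 0.2304
Aggregate via t-conorm [a + b − a·b]: 0.3892

0.389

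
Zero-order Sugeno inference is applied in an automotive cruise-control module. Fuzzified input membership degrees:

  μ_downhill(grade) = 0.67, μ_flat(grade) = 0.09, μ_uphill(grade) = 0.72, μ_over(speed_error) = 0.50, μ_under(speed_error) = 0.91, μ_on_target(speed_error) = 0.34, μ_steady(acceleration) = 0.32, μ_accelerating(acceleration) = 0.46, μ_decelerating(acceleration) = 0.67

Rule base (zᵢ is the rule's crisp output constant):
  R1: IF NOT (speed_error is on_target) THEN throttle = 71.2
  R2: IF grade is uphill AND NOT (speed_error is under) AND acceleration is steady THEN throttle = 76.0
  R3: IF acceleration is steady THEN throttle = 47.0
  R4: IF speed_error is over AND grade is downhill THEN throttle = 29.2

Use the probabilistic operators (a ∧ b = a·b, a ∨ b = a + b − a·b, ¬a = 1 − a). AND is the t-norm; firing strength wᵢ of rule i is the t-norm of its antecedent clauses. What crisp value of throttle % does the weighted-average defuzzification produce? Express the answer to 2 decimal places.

54.94

R1 (z=71.2): ¬on_target=1−0.34=0.66 → w = 0.6600
R2 (z=76.0): uphill=0.72, ¬under=1−0.91=0.09, steady=0.32; AND[a·b] → w = 0.0207
R3 (z=47.0): steady=0.32 → w = 0.3200
R4 (z=29.2): over=0.50, downhill=0.67; AND[a·b] → w = 0.3350
Weighted average = (0.6600·71.2 + 0.0207·76.0 + 0.3200·47.0 + 0.3350·29.2) / (0.6600 + 0.0207 + 0.3200 + 0.3350)
  = 73.3899 / 1.3357 = 54.94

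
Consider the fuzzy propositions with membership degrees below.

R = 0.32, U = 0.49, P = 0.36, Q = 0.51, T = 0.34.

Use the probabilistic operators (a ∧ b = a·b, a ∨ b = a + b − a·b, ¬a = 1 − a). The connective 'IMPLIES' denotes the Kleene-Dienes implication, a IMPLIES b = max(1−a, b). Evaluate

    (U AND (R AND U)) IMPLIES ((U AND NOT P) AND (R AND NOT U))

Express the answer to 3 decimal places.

0.923

R AND U = a·b on (0.3200, 0.4900) = 0.1568
U AND (R AND U) = a·b on (0.4900, 0.1568) = 0.0768
NOT P = 1 − 0.3600 = 0.6400
U AND NOT P = a·b on (0.4900, 0.6400) = 0.3136
NOT U = 1 − 0.4900 = 0.5100
R AND NOT U = a·b on (0.3200, 0.5100) = 0.1632
(U AND NOT P) AND (R AND NOT U) = a·b on (0.3136, 0.1632) = 0.0512
(U AND (R AND U)) IMPLIES ((U AND NOT P) AND (R AND NOT U))  [Kleene-Dienes: max(1−a, b)] with a=0.0768, b=0.0512 → 0.9232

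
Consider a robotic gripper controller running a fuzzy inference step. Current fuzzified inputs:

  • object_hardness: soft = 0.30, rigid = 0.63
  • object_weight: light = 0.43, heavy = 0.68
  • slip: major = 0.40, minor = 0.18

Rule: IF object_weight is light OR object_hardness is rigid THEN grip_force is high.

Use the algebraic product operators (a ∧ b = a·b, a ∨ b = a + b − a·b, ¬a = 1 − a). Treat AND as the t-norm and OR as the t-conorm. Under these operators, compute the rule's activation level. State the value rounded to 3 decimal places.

0.789

firing strength: light=0.43, rigid=0.63; OR[a + b − a·b] → w = 0.7891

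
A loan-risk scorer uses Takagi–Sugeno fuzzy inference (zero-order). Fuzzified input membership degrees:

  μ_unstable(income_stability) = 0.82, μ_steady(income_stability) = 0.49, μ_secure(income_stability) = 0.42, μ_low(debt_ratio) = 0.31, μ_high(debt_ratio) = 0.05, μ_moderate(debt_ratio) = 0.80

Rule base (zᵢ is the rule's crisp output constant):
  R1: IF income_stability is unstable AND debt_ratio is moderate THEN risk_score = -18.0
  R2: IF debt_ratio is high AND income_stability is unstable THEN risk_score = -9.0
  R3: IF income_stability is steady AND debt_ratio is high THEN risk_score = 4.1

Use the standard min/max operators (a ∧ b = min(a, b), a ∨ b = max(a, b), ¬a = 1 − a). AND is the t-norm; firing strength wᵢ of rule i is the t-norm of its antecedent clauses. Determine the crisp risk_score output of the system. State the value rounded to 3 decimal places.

R1 (z=-18.0): unstable=0.82, moderate=0.80; AND[min(a, b)] → w = 0.80
R2 (z=-9.0): high=0.05, unstable=0.82; AND[min(a, b)] → w = 0.05
R3 (z=4.1): steady=0.49, high=0.05; AND[min(a, b)] → w = 0.05
Weighted average = (0.80·-18.0 + 0.05·-9.0 + 0.05·4.1) / (0.80 + 0.05 + 0.05)
  = -14.6450 / 0.9000 = -16.272

-16.272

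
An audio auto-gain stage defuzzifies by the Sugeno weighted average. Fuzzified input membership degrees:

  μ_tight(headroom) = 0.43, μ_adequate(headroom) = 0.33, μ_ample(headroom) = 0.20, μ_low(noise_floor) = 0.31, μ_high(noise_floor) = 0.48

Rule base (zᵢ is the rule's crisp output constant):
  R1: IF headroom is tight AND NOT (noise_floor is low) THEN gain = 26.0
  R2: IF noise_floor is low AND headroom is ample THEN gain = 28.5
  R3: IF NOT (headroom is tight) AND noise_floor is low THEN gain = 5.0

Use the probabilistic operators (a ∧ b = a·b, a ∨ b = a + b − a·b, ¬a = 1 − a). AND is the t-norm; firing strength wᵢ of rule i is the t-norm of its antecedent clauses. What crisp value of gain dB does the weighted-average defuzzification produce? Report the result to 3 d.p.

R1 (z=26.0): tight=0.43, ¬low=1−0.31=0.69; AND[a·b] → w = 0.2967
R2 (z=28.5): low=0.31, ample=0.20; AND[a·b] → w = 0.0620
R3 (z=5.0): ¬tight=1−0.43=0.57, low=0.31; AND[a·b] → w = 0.1767
Weighted average = (0.2967·26.0 + 0.0620·28.5 + 0.1767·5.0) / (0.2967 + 0.0620 + 0.1767)
  = 10.3647 / 0.5354 = 19.359

19.359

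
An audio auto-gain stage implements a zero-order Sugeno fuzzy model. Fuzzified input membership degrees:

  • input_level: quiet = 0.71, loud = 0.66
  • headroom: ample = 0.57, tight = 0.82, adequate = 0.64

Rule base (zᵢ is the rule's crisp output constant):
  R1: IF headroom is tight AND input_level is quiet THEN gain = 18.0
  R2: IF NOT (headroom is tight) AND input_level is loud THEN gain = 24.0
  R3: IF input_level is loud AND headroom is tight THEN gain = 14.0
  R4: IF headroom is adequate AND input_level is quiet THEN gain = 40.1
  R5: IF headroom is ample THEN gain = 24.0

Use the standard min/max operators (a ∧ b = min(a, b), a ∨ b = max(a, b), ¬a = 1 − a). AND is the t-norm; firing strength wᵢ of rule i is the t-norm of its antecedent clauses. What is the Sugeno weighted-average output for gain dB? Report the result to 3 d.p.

R1 (z=18.0): tight=0.82, quiet=0.71; AND[min(a, b)] → w = 0.71
R2 (z=24.0): ¬tight=1−0.82=0.18, loud=0.66; AND[min(a, b)] → w = 0.18
R3 (z=14.0): loud=0.66, tight=0.82; AND[min(a, b)] → w = 0.66
R4 (z=40.1): adequate=0.64, quiet=0.71; AND[min(a, b)] → w = 0.64
R5 (z=24.0): ample=0.57 → w = 0.57
Weighted average = (0.71·18.0 + 0.18·24.0 + 0.66·14.0 + 0.64·40.1 + 0.57·24.0) / (0.71 + 0.18 + 0.66 + 0.64 + 0.57)
  = 65.6840 / 2.7600 = 23.799

23.799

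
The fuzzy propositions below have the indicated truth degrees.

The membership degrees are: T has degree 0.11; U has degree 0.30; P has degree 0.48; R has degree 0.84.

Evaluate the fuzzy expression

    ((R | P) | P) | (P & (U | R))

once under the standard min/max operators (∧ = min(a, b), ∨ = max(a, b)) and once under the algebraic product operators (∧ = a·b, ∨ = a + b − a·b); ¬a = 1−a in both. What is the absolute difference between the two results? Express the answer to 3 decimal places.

0.135

Under standard min/max:
  R | P = max(a, b) on (0.84, 0.48) = 0.84
  (R | P) | P = max(a, b) on (0.84, 0.48) = 0.84
  U | R = max(a, b) on (0.30, 0.84) = 0.84
  P & (U | R) = min(a, b) on (0.48, 0.84) = 0.48
  ((R | P) | P) | (P & (U | R)) = max(a, b) on (0.84, 0.48) = 0.84
  → value = 0.8400
Under algebraic product:
  R | P = a + b − a·b on (0.8400, 0.4800) = 0.9168
  (R | P) | P = a + b − a·b on (0.9168, 0.4800) = 0.9567
  U | R = a + b − a·b on (0.3000, 0.8400) = 0.8880
  P & (U | R) = a·b on (0.4800, 0.8880) = 0.4262
  ((R | P) | P) | (P & (U | R)) = a + b − a·b on (0.9567, 0.4262) = 0.9752
  → value = 0.9752
|0.8400 − 0.9752| = 0.135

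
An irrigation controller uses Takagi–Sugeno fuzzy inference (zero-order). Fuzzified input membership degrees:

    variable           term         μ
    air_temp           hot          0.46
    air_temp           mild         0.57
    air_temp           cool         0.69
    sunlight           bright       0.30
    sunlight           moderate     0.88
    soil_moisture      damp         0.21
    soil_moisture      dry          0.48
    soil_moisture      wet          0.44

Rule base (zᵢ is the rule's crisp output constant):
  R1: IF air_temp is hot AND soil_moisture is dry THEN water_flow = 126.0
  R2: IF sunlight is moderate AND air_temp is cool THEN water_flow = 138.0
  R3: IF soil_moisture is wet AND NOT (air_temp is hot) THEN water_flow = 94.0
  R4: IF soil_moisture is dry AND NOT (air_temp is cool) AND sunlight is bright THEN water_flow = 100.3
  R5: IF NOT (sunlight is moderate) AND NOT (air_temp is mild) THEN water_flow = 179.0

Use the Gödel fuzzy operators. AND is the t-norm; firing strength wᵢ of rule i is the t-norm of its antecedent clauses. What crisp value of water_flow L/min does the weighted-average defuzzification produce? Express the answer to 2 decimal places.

R1 (z=126.0): hot=0.46, dry=0.48; AND[min(a, b)] → w = 0.46
R2 (z=138.0): moderate=0.88, cool=0.69; AND[min(a, b)] → w = 0.69
R3 (z=94.0): wet=0.44, ¬hot=1−0.46=0.54; AND[min(a, b)] → w = 0.44
R4 (z=100.3): dry=0.48, ¬cool=1−0.69=0.31, bright=0.30; AND[min(a, b)] → w = 0.30
R5 (z=179.0): ¬moderate=1−0.88=0.12, ¬mild=1−0.57=0.43; AND[min(a, b)] → w = 0.12
Weighted average = (0.46·126.0 + 0.69·138.0 + 0.44·94.0 + 0.30·100.3 + 0.12·179.0) / (0.46 + 0.69 + 0.44 + 0.30 + 0.12)
  = 246.1100 / 2.0100 = 122.44

122.44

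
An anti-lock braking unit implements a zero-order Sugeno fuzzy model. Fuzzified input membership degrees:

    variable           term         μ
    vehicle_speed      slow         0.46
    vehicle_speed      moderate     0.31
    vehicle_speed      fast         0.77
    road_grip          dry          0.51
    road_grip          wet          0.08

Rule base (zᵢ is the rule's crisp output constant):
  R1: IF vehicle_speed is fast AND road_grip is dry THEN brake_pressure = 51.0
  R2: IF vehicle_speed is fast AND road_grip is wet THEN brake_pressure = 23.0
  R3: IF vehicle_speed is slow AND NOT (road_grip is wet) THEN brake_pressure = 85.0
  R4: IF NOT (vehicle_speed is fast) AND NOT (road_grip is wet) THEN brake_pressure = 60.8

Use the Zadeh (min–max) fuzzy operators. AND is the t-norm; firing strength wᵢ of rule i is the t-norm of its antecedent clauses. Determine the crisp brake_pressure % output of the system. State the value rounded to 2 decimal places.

R1 (z=51.0): fast=0.77, dry=0.51; AND[min(a, b)] → w = 0.51
R2 (z=23.0): fast=0.77, wet=0.08; AND[min(a, b)] → w = 0.08
R3 (z=85.0): slow=0.46, ¬wet=1−0.08=0.92; AND[min(a, b)] → w = 0.46
R4 (z=60.8): ¬fast=1−0.77=0.23, ¬wet=1−0.08=0.92; AND[min(a, b)] → w = 0.23
Weighted average = (0.51·51.0 + 0.08·23.0 + 0.46·85.0 + 0.23·60.8) / (0.51 + 0.08 + 0.46 + 0.23)
  = 80.9340 / 1.2800 = 63.23

63.23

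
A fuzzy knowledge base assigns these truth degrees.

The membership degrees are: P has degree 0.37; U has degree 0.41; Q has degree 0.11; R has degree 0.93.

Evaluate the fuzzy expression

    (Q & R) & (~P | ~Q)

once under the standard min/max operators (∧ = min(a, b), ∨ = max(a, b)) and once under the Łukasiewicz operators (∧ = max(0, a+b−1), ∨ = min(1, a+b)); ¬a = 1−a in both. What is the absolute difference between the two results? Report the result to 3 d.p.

Under standard min/max:
  Q & R = min(a, b) on (0.11, 0.93) = 0.11
  ~P = 1 − 0.37 = 0.63
  ~Q = 1 − 0.11 = 0.89
  ~P | ~Q = max(a, b) on (0.63, 0.89) = 0.89
  (Q & R) & (~P | ~Q) = min(a, b) on (0.11, 0.89) = 0.11
  → value = 0.1100
Under Łukasiewicz:
  Q & R = max(0, a+b−1) on (0.11, 0.93) = 0.04
  ~P = 1 − 0.37 = 0.63
  ~Q = 1 − 0.11 = 0.89
  ~P | ~Q = min(1, a+b) on (0.63, 0.89) = 1.00
  (Q & R) & (~P | ~Q) = max(0, a+b−1) on (0.04, 1.00) = 0.04
  → value = 0.0400
|0.1100 − 0.0400| = 0.070

0.070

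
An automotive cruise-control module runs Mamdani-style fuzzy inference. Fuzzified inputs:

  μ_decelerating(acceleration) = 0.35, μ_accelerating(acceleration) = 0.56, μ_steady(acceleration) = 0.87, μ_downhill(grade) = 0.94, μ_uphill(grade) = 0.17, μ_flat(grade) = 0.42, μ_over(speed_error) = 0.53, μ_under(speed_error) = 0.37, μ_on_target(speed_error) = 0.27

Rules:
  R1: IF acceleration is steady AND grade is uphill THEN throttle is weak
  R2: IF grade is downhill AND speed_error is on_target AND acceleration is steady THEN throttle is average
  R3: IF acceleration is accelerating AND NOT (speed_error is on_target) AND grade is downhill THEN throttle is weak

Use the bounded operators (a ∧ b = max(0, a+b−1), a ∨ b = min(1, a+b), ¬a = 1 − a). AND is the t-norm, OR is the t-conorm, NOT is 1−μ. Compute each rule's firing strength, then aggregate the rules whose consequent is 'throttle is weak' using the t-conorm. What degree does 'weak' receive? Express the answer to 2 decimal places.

0.27

R1: steady=0.87, uphill=0.17; AND[max(0, a+b−1)] → w = 0.04
R2: downhill=0.94, on_target=0.27, steady=0.87; AND[max(0, a+b−1)] → w = 0.08
R3: accelerating=0.56, ¬on_target=1−0.27=0.73, downhill=0.94; AND[max(0, a+b−1)] → w = 0.23
Rules with consequent 'weak': {R1, R3} → strengths 0.04, 0.23
Aggregate via t-conorm [min(1, a+b)]: 0.27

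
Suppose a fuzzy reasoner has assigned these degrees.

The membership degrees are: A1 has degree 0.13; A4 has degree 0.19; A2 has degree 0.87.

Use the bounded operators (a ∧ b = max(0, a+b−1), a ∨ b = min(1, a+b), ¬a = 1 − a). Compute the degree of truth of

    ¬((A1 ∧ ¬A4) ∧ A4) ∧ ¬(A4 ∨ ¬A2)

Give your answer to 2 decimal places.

0.68

¬A4 = 1 − 0.19 = 0.81
A1 ∧ ¬A4 = max(0, a+b−1) on (0.13, 0.81) = 0.00
(A1 ∧ ¬A4) ∧ A4 = max(0, a+b−1) on (0.00, 0.19) = 0.00
¬((A1 ∧ ¬A4) ∧ A4) = 1 − 0.00 = 1.00
¬A2 = 1 − 0.87 = 0.13
A4 ∨ ¬A2 = min(1, a+b) on (0.19, 0.13) = 0.32
¬(A4 ∨ ¬A2) = 1 − 0.32 = 0.68
¬((A1 ∧ ¬A4) ∧ A4) ∧ ¬(A4 ∨ ¬A2) = max(0, a+b−1) on (1.00, 0.68) = 0.68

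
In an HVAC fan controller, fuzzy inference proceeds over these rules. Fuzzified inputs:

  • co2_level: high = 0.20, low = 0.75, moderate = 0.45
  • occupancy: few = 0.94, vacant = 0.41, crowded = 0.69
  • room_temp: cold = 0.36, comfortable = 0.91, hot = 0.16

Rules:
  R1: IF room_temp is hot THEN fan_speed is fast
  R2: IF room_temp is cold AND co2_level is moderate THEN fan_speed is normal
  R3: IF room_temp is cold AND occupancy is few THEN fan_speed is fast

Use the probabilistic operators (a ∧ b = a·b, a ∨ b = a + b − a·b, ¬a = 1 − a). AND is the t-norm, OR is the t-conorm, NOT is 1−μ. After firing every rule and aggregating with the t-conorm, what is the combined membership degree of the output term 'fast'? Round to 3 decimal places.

0.444

R1: hot=0.16 → w = 0.1600
R2: cold=0.36, moderate=0.45; AND[a·b] → w = 0.1620
R3: cold=0.36, few=0.94; AND[a·b] → w = 0.3384
Rules with consequent 'fast': {R1, R3} → strengths 0.1600, 0.3384
Aggregate via t-conorm [a + b − a·b]: 0.4443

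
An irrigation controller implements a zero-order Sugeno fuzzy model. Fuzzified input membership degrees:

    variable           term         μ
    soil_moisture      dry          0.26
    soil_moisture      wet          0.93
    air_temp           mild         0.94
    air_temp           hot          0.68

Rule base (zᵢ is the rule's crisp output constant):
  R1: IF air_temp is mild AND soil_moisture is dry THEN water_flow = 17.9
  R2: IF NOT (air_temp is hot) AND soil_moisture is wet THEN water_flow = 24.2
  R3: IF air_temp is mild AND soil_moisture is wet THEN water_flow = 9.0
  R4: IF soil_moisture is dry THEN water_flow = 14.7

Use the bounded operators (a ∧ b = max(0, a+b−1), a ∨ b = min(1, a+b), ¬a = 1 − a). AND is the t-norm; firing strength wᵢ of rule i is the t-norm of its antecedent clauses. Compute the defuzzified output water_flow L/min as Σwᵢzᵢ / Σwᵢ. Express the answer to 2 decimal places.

13.47

R1 (z=17.9): mild=0.94, dry=0.26; AND[max(0, a+b−1)] → w = 0.20
R2 (z=24.2): ¬hot=1−0.68=0.32, wet=0.93; AND[max(0, a+b−1)] → w = 0.25
R3 (z=9.0): mild=0.94, wet=0.93; AND[max(0, a+b−1)] → w = 0.87
R4 (z=14.7): dry=0.26 → w = 0.26
Weighted average = (0.20·17.9 + 0.25·24.2 + 0.87·9.0 + 0.26·14.7) / (0.20 + 0.25 + 0.87 + 0.26)
  = 21.2820 / 1.5800 = 13.47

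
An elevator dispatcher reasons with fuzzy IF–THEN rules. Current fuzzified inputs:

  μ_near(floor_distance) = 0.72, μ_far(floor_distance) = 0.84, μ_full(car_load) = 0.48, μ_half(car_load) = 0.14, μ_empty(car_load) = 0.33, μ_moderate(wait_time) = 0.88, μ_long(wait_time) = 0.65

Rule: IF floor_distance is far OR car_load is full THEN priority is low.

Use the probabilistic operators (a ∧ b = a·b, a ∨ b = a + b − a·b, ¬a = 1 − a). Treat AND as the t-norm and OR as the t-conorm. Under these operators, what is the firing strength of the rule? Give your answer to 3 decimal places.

firing strength: far=0.84, full=0.48; OR[a + b − a·b] → w = 0.9168

0.917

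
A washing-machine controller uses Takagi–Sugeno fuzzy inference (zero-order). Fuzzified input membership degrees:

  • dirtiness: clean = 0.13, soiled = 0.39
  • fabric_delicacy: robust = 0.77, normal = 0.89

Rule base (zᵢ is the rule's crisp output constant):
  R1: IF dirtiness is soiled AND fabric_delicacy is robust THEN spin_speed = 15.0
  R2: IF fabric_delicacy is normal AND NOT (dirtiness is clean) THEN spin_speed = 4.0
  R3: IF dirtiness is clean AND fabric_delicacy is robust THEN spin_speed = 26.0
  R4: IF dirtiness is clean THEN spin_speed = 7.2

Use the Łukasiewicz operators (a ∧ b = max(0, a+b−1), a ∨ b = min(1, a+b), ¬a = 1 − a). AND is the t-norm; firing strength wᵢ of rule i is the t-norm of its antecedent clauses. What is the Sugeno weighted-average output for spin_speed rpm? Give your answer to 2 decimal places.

6.07

R1 (z=15.0): soiled=0.39, robust=0.77; AND[max(0, a+b−1)] → w = 0.16
R2 (z=4.0): normal=0.89, ¬clean=1−0.13=0.87; AND[max(0, a+b−1)] → w = 0.76
R3 (z=26.0): clean=0.13, robust=0.77; AND[max(0, a+b−1)] → w = 0.00
R4 (z=7.2): clean=0.13 → w = 0.13
Weighted average = (0.16·15.0 + 0.76·4.0 + 0.00·26.0 + 0.13·7.2) / (0.16 + 0.76 + 0.00 + 0.13)
  = 6.3760 / 1.0500 = 6.07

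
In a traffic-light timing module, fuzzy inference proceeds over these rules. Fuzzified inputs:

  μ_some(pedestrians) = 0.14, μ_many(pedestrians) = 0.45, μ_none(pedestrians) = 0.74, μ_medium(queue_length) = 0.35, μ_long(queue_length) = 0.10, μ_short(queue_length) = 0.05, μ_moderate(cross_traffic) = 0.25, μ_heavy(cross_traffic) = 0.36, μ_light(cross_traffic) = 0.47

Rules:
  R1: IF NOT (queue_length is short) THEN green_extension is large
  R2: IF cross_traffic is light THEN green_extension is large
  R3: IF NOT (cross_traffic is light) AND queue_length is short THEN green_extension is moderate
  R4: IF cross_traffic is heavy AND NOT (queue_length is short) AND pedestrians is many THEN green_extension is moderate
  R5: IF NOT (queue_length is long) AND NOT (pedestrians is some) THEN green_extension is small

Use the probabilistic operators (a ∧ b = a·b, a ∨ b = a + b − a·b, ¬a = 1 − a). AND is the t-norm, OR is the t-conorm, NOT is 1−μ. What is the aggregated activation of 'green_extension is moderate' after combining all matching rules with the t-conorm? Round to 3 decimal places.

R1: ¬short=1−0.05=0.95 → w = 0.9500
R2: light=0.47 → w = 0.4700
R3: ¬light=1−0.47=0.53, short=0.05; AND[a·b] → w = 0.0265
R4: heavy=0.36, ¬short=1−0.05=0.95, many=0.45; AND[a·b] → w = 0.1539
R5: ¬long=1−0.10=0.90, ¬some=1−0.14=0.86; AND[a·b] → w = 0.7740
Rules with consequent 'moderate': {R3, R4} → strengths 0.0265, 0.1539
Aggregate via t-conorm [a + b − a·b]: 0.1763

0.176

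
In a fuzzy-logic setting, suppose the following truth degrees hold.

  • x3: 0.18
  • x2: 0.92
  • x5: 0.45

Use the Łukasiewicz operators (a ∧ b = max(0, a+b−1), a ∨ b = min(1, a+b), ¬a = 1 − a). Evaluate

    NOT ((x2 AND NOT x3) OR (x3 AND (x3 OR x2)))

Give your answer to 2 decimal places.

NOT x3 = 1 − 0.18 = 0.82
x2 AND NOT x3 = max(0, a+b−1) on (0.92, 0.82) = 0.74
x3 OR x2 = min(1, a+b) on (0.18, 0.92) = 1.00
x3 AND (x3 OR x2) = max(0, a+b−1) on (0.18, 1.00) = 0.18
(x2 AND NOT x3) OR (x3 AND (x3 OR x2)) = min(1, a+b) on (0.74, 0.18) = 0.92
NOT ((x2 AND NOT x3) OR (x3 AND (x3 OR x2))) = 1 − 0.92 = 0.08

0.08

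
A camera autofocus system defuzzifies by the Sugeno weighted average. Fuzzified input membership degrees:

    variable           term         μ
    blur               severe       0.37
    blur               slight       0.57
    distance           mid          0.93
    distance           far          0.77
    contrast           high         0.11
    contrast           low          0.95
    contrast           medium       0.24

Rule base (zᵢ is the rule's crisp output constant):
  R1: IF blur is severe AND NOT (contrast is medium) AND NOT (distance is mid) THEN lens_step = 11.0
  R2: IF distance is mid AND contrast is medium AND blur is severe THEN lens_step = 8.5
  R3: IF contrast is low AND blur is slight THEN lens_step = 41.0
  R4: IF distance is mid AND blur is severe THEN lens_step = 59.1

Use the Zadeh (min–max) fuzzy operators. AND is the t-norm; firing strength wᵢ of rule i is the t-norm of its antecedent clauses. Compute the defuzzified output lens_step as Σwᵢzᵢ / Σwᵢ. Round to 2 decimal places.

R1 (z=11.0): severe=0.37, ¬medium=1−0.24=0.76, ¬mid=1−0.93=0.07; AND[min(a, b)] → w = 0.07
R2 (z=8.5): mid=0.93, medium=0.24, severe=0.37; AND[min(a, b)] → w = 0.24
R3 (z=41.0): low=0.95, slight=0.57; AND[min(a, b)] → w = 0.57
R4 (z=59.1): mid=0.93, severe=0.37; AND[min(a, b)] → w = 0.37
Weighted average = (0.07·11.0 + 0.24·8.5 + 0.57·41.0 + 0.37·59.1) / (0.07 + 0.24 + 0.57 + 0.37)
  = 48.0470 / 1.2500 = 38.44

38.44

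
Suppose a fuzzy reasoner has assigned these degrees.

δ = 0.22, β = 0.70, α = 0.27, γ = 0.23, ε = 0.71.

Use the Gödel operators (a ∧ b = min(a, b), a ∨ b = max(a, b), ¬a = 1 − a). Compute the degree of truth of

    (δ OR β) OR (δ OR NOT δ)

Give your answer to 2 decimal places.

0.78

δ OR β = max(a, b) on (0.22, 0.70) = 0.70
NOT δ = 1 − 0.22 = 0.78
δ OR NOT δ = max(a, b) on (0.22, 0.78) = 0.78
(δ OR β) OR (δ OR NOT δ) = max(a, b) on (0.70, 0.78) = 0.78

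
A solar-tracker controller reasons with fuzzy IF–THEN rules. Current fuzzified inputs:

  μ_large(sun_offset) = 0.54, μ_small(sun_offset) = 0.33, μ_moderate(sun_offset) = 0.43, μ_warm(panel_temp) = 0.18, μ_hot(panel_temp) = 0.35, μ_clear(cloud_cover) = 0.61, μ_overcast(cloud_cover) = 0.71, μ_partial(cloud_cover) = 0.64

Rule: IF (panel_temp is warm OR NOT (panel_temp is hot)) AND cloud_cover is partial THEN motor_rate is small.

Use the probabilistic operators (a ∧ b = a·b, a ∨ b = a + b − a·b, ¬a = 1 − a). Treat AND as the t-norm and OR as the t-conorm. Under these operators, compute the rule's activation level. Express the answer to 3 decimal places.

firing strength: (warm=0.18 OR ¬hot=1−0.35=0.65) = 0.7130; AND[a·b] with partial=0.64 → w = 0.4563

0.456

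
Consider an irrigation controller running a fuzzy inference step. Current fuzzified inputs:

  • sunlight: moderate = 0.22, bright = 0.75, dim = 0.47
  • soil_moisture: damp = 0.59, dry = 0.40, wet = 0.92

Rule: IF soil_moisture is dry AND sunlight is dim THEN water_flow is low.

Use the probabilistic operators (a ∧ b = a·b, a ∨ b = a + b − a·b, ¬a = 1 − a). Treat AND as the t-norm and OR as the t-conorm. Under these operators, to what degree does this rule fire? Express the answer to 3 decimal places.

0.188

firing strength: dry=0.40, dim=0.47; AND[a·b] → w = 0.1880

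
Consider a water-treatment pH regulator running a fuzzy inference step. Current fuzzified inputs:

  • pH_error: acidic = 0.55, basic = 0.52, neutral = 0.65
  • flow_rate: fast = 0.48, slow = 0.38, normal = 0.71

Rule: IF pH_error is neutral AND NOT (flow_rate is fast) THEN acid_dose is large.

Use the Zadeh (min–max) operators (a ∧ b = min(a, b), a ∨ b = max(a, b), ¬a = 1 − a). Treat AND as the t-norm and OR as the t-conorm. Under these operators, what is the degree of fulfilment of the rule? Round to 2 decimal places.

firing strength: neutral=0.65, ¬fast=1−0.48=0.52; AND[min(a, b)] → w = 0.52

0.52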